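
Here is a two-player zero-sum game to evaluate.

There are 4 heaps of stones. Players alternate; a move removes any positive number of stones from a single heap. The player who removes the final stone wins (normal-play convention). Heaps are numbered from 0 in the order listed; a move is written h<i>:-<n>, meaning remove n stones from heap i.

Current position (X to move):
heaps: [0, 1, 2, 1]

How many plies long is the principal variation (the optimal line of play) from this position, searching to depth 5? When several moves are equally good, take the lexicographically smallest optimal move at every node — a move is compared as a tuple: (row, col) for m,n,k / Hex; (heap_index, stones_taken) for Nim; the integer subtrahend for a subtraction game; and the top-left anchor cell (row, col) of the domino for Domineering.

p1 X@[(0,1,2,1)]: h1:-1[(0,0,2,1)]-1 h2:-1[(0,1,1,1)]-1 h2:-2[(0,1,0,1)]+1* h3:-1[(0,1,2,0)]-1
p2 O@[(0,1,0,1)]: h1:-1[(0,0,0,1)]-1* h3:-1[(0,1,0,0)]-1
p3 X@[(0,0,0,1)]: h3:-1[(0,0,0,0)]+1*
p4 O@[(0,0,0,0)] terminal -1; root [(0,1,2,1)] d5

PV length from [(0,1,2,1)]: 3 plies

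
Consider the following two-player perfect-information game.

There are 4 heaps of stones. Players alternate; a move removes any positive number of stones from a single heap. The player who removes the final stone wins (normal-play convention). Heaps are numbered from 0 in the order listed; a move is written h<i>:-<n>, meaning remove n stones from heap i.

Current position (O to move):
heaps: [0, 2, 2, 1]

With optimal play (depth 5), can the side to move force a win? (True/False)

O winning at [(0,2,2,1)]: True

ply 1, O at (0,2,2,1) | h1:-1=-1→(0,1,2,1); h1:-2=-1→(0,0,2,1); h2:-1=-1→(0,2,1,1); h2:-2=-1→(0,2,0,1); h3:-1=+1→(0,2,2,0)*
ply 2, X at (0,2,2,0) | h1:-1=-1→(0,1,2,0)*; h1:-2=-1→(0,0,2,0); h2:-1=-1→(0,2,1,0); h2:-2=-1→(0,2,0,0)
ply 3, O at (0,1,2,0) | h1:-1=-1→(0,0,2,0); h2:-1=+1→(0,1,1,0)*; h2:-2=-1→(0,1,0,0)
ply 4, X at (0,1,1,0) | h1:-1=-1→(0,0,1,0)*; h2:-1=-1→(0,1,0,0)
ply 5, O at (0,0,1,0) | h2:-1=+1→(0,0,0,0)*
ply 6: (0,0,0,0) is terminal -1 (X); from (0,2,2,1) depth 5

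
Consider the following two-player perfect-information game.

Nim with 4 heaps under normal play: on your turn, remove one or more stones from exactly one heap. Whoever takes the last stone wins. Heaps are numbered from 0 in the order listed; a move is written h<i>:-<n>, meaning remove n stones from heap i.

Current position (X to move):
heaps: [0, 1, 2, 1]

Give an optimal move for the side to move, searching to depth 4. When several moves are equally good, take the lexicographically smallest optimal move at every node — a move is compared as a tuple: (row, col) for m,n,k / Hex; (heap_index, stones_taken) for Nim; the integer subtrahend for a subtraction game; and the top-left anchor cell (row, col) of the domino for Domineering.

X's best at [(0,1,2,1)]: h2:-2

ply 1, X at (0,1,2,1) | h1:-1=-1→(0,0,2,1); h2:-1=-1→(0,1,1,1); h2:-2=+1→(0,1,0,1)*; h3:-1=-1→(0,1,2,0)
ply 2, O at (0,1,0,1) | h1:-1=-1→(0,0,0,1)*; h3:-1=-1→(0,1,0,0)
ply 3, X at (0,0,0,1) | h3:-1=+1→(0,0,0,0)*
ply 4: (0,0,0,0) is terminal -1 (O); from (0,1,2,1) depth 4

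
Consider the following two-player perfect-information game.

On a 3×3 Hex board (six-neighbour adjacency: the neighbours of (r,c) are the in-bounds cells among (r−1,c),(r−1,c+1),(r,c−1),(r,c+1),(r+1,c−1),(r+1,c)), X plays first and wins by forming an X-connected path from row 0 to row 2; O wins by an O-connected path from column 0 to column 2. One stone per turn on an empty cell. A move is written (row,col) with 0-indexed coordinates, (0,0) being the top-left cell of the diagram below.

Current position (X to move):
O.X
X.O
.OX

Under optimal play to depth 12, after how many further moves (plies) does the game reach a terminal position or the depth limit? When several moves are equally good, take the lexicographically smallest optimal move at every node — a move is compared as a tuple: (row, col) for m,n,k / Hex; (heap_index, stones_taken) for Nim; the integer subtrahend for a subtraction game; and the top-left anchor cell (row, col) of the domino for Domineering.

[O.X/X.O/.OX] X move#1: (0,1):-1/OXX/X.O/.OX, (1,1):-1/O.X/XXO/.OX, (2,0):+1/O.X/X.O/XOX*
[O.X/X.O/XOX] O move#2: (0,1):-1/OOX/X.O/XOX*, (1,1):-1/O.X/XOO/XOX
[OOX/X.O/XOX] X move#3: (1,1):+1/OOX/XXO/XOX*
[OOX/XXO/XOX] end (terminal -1, O#4); searched O.X/X.O/.OX to 12

PV length from [O.X/X.O/.OX]: 3 plies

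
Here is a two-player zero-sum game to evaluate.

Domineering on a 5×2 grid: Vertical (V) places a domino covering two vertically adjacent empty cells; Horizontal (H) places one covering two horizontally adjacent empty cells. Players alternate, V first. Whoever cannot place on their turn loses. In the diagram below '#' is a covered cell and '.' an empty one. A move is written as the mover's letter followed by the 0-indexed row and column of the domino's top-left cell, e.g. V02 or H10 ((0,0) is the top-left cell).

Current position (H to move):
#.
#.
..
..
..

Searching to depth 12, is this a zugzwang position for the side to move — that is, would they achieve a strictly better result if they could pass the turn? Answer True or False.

zugzwang(#./#./../../.., H) = False

[#./#./../../..] H move#1: H20:-1/#./#./##/../.., H30:+1/#./#./../##/..*, H40:-1/#./#./../../##
[#./#./../##/..] V move#2: V01:-1/##/##/../##/..*, V11:-1/#./##/.#/##/..
[##/##/../##/..] H move#3: H20:+1/##/##/##/##/..*, H40:+1/##/##/../##/##
[##/##/##/##/..] end (terminal -1, V#4); searched #./#./../../.. to 12
suppose H passes — search the same position with V to move:
pass> [#./#./../../..] V move#1: V01:-1/##/##/../../.., V11:-1/#./##/.#/../.., V20:+1/#./#./#./#./..*, V21:+1/#./#./.#/.#/.., V30:+1/#./#./../#./#., V31:+1/#./#./../.#/.#
pass> [#./#./#./#./..] H move#2: H40:-1/#./#./#./#./##*
pass> [#./#./#./#./##] V move#3: V01:+1/##/##/#./#./##*, V11:+1/#./##/##/#./##, V21:+1/#./#./##/##/##
pass> [##/##/#./#./##] end (terminal -1, H#4); searched #./#./../../.. to 12
for H: play +1, pass -1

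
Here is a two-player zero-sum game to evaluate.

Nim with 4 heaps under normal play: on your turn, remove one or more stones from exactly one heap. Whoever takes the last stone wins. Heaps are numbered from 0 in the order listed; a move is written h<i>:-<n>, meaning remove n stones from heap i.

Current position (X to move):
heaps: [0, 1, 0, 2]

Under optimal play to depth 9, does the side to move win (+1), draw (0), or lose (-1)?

[(0,1,0,2)] X move#1: h1:-1:-1/(0,0,0,2), h3:-1:+1/(0,1,0,1)*, h3:-2:-1/(0,1,0,0)
[(0,1,0,1)] O move#2: h1:-1:-1/(0,0,0,1)*, h3:-1:-1/(0,1,0,0)
[(0,0,0,1)] X move#3: h3:-1:+1/(0,0,0,0)*
[(0,0,0,0)] end (terminal -1, O#4); searched (0,1,0,2) to 9

value((0,1,0,2), X) = +1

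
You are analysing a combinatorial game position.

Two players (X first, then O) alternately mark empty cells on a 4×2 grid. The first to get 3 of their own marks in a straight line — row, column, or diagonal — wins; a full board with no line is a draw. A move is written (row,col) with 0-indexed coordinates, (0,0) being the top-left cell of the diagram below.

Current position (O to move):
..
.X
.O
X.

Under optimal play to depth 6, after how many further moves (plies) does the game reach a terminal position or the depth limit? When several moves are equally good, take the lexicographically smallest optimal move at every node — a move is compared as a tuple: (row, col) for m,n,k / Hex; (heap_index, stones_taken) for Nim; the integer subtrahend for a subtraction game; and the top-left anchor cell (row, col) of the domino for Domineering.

PV length from [../.X/.O/X.]: 5 plies

[../.X/.O/X.] O move#1: (0,0):+0/O./.X/.O/X.*, (0,1):+0/.O/.X/.O/X., (1,0):+0/../OX/.O/X., (2,0):+0/../.X/OO/X., (3,1):+0/../.X/.O/XO
[O./.X/.O/X.] X move#2: (0,1):+0/OX/.X/.O/X.*, (1,0):+0/O./XX/.O/X., (2,0):+0/O./.X/XO/X., (3,1):+0/O./.X/.O/XX
[OX/.X/.O/X.] O move#3: (1,0):+0/OX/OX/.O/X.*, (2,0):+0/OX/.X/OO/X., (3,1):+0/OX/.X/.O/XO
[OX/OX/.O/X.] X move#4: (2,0):+0/OX/OX/XO/X.*, (3,1):-1/OX/OX/.O/XX
[OX/OX/XO/X.] O move#5: (3,1):+0/OX/OX/XO/XO*
[OX/OX/XO/XO] end (terminal +0, X#6); searched ../.X/.O/X. to 6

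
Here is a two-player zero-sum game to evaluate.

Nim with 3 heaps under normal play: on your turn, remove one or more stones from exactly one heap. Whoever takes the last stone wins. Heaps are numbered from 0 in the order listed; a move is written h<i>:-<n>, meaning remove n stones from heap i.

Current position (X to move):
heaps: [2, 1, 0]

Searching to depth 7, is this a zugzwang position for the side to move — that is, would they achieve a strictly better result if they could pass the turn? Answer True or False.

ply 1, X at (2,1,0) | h0:-1=+1→(1,1,0)*; h0:-2=-1→(0,1,0); h1:-1=-1→(2,0,0)
ply 2, O at (1,1,0) | h0:-1=-1→(0,1,0)*; h1:-1=-1→(1,0,0)
ply 3, X at (0,1,0) | h1:-1=+1→(0,0,0)*
ply 4: (0,0,0) is terminal -1 (O); from (2,1,0) depth 7
if X skipped the turn, O would face:
~ ply 1, O at (2,1,0) | h0:-1=+1→(1,1,0)*; h0:-2=-1→(0,1,0); h1:-1=-1→(2,0,0)
~ ply 2, X at (1,1,0) | h0:-1=-1→(0,1,0)*; h1:-1=-1→(1,0,0)
~ ply 3, O at (0,1,0) | h1:-1=+1→(0,0,0)*
~ ply 4: (0,0,0) is terminal -1 (X); from (2,1,0) depth 7
compare (X): move=+1 vs pass=-1

zugzwang((2,1,0), X) = False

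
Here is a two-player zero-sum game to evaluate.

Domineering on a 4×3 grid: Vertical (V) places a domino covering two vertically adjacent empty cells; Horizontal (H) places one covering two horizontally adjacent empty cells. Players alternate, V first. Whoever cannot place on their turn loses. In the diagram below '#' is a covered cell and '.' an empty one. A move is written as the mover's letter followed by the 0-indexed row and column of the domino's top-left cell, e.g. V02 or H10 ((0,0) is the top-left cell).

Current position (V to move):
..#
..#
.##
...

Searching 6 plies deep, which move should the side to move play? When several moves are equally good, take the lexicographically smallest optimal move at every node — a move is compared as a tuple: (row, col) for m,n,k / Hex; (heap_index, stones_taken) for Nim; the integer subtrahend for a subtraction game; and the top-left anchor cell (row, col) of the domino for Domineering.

ply 1, V at ..#/..#/.##/... | V00=+1→#.#/#.#/.##/...*; V01=+1→.##/.##/.##/...; V10=-1→..#/#.#/###/...; V20=-1→..#/..#/###/#..
ply 2, H at #.#/#.#/.##/... | H30=-1→#.#/#.#/.##/##.*; H31=-1→#.#/#.#/.##/.##
ply 3, V at #.#/#.#/.##/##. | V01=+1→###/###/.##/##.*
ply 4: ###/###/.##/##. is terminal -1 (H); from ..#/..#/.##/... depth 6

V's best at [..#/..#/.##/...]: V00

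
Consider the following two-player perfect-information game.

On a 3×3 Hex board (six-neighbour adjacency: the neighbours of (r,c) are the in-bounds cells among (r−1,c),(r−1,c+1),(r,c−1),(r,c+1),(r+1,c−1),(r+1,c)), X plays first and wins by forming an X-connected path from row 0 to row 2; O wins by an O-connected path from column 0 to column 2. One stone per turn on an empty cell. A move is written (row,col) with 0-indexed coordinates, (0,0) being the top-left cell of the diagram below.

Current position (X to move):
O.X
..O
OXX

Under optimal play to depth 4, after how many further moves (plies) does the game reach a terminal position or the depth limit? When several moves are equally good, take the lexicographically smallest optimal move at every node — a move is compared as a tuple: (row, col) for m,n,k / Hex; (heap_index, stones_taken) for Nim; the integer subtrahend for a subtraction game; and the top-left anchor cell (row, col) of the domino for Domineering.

[O.X/..O/OXX] X move#1: (0,1):-1/OXX/..O/OXX, (1,0):-1/O.X/X.O/OXX, (1,1):+1/O.X/.XO/OXX*
[O.X/.XO/OXX] end (terminal -1, O#2); searched O.X/..O/OXX to 4

PV length from [O.X/..O/OXX]: 1 ply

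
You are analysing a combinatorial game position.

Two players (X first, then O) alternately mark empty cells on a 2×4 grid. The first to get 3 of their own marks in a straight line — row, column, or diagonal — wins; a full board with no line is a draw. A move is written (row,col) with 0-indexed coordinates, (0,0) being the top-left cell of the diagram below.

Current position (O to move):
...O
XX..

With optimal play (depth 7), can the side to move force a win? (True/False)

ply 1, O at ...O/XX.. | (0,0)=-1→O..O/XX..; (0,1)=-1→.O.O/XX..; (0,2)=-1→..OO/XX..; (1,2)=+0→...O/XXO.*; (1,3)=-1→...O/XX.O
ply 2, X at ...O/XXO. | (0,0)=+0→X..O/XXO.*; (0,1)=+0→.X.O/XXO.; (0,2)=+0→..XO/XXO.; (1,3)=+0→...O/XXOX
ply 3, O at X..O/XXO. | (0,1)=+0→XO.O/XXO.*; (0,2)=+0→X.OO/XXO.; (1,3)=+0→X..O/XXOO
ply 4, X at XO.O/XXO. | (0,2)=+0→XOXO/XXO.*; (1,3)=-1→XO.O/XXOX
ply 5, O at XOXO/XXO. | (1,3)=+0→XOXO/XXOO*
ply 6: XOXO/XXOO is terminal +0 (X); from ...O/XX.. depth 7

O winning at [...O/XX..]: False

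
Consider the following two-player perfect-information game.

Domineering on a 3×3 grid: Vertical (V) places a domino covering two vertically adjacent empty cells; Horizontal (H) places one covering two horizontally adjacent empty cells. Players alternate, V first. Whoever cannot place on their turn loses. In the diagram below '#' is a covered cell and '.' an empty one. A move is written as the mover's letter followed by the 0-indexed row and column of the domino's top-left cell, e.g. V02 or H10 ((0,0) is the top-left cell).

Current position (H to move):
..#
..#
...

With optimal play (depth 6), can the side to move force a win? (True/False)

H winning at [..#/..#/...]: True

p1 H@[..#/..#/...]: H00[###/..#/...]-1 H10[..#/###/...]+1* H20[..#/..#/##.]-1 H21[..#/..#/.##]-1
p2 V@[..#/###/...] terminal -1; root [..#/..#/...] d6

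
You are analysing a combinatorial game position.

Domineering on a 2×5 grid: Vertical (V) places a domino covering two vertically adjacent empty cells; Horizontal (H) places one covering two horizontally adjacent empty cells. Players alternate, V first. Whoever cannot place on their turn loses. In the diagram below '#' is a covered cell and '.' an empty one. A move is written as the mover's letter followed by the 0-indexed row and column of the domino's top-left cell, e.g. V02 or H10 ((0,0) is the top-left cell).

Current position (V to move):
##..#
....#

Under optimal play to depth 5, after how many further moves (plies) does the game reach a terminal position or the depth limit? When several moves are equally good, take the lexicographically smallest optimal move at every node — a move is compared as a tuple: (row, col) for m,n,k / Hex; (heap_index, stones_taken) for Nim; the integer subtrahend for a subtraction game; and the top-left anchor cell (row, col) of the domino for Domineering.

PV length from [##..#/....#]: 3 plies

[##..#/....#] V move#1: V02:+1/###.#/..#.#*, V03:-1/##.##/...##
[###.#/..#.#] H move#2: H10:-1/###.#/###.#*
[###.#/###.#] V move#3: V03:+1/#####/#####*
[#####/#####] end (terminal -1, H#4); searched ##..#/....# to 5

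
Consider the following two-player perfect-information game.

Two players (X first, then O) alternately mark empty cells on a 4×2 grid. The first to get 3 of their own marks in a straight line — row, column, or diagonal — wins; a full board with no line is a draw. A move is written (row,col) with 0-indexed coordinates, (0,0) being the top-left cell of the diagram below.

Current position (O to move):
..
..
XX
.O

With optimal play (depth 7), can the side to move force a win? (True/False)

O winning at [../../XX/.O]: False

p1 O@[../../XX/.O]: (0,0)[O./../XX/.O]+0* (0,1)[.O/../XX/.O]-1 (1,0)[../O./XX/.O]+0 (1,1)[../.O/XX/.O]-1 (3,0)[../../XX/OO]+0
p2 X@[O./../XX/.O]: (0,1)[OX/../XX/.O]+0* (1,0)[O./X./XX/.O]+0 (1,1)[O./.X/XX/.O]+0 (3,0)[O./../XX/XO]+0
p3 O@[OX/../XX/.O]: (1,0)[OX/O./XX/.O]-1 (1,1)[OX/.O/XX/.O]+0* (3,0)[OX/../XX/OO]-1
p4 X@[OX/.O/XX/.O]: (1,0)[OX/XO/XX/.O]+0* (3,0)[OX/.O/XX/XO]+0
p5 O@[OX/XO/XX/.O]: (3,0)[OX/XO/XX/OO]+0*
p6 X@[OX/XO/XX/OO] terminal +0; root [../../XX/.O] d7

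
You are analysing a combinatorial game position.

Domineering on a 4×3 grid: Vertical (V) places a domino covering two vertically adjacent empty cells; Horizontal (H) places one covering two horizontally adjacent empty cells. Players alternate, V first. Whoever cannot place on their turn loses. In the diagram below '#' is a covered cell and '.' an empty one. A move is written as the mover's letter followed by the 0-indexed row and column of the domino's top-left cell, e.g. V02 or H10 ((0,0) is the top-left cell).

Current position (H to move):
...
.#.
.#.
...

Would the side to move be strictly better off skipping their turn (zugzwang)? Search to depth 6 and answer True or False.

ply 1, H at .../.#./.#./... | H00=-1→##./.#./.#./...*; H01=-1→.##/.#./.#./...; H30=-1→.../.#./.#./##.; H31=-1→.../.#./.#./.##
ply 2, V at ##./.#./.#./... | V02=+1→###/.##/.#./...*; V10=+1→##./##./##./...; V12=+1→##./.##/.##/...; V20=+1→##./.#./##./#..; V22=+1→##./.#./.##/..#
ply 3, H at ###/.##/.#./... | H30=-1→###/.##/.#./##.*; H31=-1→###/.##/.#./.##
ply 4, V at ###/.##/.#./##. | V10=+1→###/###/##./##.*; V22=+1→###/.##/.##/###
ply 5: ###/###/##./##. is terminal -1 (H); from .../.#./.#./... depth 6
suppose H passes — search the same position with V to move:
pass> ply 1, V at .../.#./.#./... | V00=+1→#../##./.#./...*; V02=+1→..#/.##/.#./...; V10=-1→.../##./##./...; V12=-1→.../.##/.##/...; V20=+1→.../.#./##./#..; V22=+1→.../.#./.##/..#
pass> ply 2, H at #../##./.#./... | H01=-1→###/##./.#./...*; H30=-1→#../##./.#./##.; H31=-1→#../##./.#./.##
pass> ply 3, V at ###/##./.#./... | V12=-1→###/###/.##/...; V20=+1→###/##./##./#..*; V22=-1→###/##./.##/..#
pass> ply 4, H at ###/##./##./#.. | H31=-1→###/##./##./###*
pass> ply 5, V at ###/##./##./### | V12=+1→###/###/###/###*
pass> ply 6: ###/###/###/### is terminal -1 (H); from .../.#./.#./... depth 6
for H: play -1, pass -1

zugzwang(.../.#./.#./..., H) = False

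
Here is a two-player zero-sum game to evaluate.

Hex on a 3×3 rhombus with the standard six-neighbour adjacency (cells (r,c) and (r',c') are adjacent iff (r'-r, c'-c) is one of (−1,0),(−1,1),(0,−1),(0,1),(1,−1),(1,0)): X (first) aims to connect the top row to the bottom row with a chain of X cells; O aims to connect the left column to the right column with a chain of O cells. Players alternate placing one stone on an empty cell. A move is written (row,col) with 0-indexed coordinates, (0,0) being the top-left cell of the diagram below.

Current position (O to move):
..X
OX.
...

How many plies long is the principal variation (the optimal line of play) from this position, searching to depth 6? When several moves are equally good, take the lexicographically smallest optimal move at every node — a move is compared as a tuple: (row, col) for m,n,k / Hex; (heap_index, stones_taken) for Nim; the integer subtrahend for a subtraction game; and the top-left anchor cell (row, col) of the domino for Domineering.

[..X/OX./...] O move#1: (0,0):-1/O.X/OX./...*, (0,1):-1/.OX/OX./..., (1,2):-1/..X/OXO/..., (2,0):-1/..X/OX./O.., (2,1):-1/..X/OX./.O., (2,2):-1/..X/OX./..O
[O.X/OX./...] X move#2: (0,1):+1/OXX/OX./...*, (1,2):+1/O.X/OXX/..., (2,0):+1/O.X/OX./X.., (2,1):+1/O.X/OX./.X., (2,2):+1/O.X/OX./..X
[OXX/OX./...] O move#3: (1,2):-1/OXX/OXO/...*, (2,0):-1/OXX/OX./O.., (2,1):-1/OXX/OX./.O., (2,2):-1/OXX/OX./..O
[OXX/OXO/...] X move#4: (2,0):+1/OXX/OXO/X..*, (2,1):+1/OXX/OXO/.X., (2,2):+1/OXX/OXO/..X
[OXX/OXO/X..] end (terminal -1, O#5); searched ..X/OX./... to 6

PV length from [..X/OX./...]: 4 plies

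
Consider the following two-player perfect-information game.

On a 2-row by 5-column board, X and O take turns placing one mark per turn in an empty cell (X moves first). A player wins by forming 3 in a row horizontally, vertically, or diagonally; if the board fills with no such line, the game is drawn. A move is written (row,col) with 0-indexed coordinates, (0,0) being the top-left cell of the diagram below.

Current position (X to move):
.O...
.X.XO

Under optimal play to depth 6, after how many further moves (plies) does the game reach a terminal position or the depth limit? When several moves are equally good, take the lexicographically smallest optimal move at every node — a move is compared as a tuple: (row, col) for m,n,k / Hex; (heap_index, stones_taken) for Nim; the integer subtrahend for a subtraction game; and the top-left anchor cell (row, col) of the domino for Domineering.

PV length from [.O.../.X.XO]: 1 ply

ply 1, X at .O.../.X.XO | (0,0)=+0→XO.../.X.XO; (0,2)=+0→.OX../.X.XO; (0,3)=+0→.O.X./.X.XO; (0,4)=+0→.O..X/.X.XO; (1,0)=+0→.O.../XX.XO; (1,2)=+1→.O.../.XXXO*
ply 2: .O.../.XXXO is terminal -1 (O); from .O.../.X.XO depth 6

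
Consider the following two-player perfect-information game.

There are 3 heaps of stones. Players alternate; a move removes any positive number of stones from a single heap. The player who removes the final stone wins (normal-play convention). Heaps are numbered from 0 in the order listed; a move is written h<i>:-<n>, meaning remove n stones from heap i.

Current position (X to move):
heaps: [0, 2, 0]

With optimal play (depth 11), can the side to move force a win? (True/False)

[(0,2,0)] X move#1: h1:-1:-1/(0,1,0), h1:-2:+1/(0,0,0)*
[(0,0,0)] end (terminal -1, O#2); searched (0,2,0) to 11

X winning at [(0,2,0)]: True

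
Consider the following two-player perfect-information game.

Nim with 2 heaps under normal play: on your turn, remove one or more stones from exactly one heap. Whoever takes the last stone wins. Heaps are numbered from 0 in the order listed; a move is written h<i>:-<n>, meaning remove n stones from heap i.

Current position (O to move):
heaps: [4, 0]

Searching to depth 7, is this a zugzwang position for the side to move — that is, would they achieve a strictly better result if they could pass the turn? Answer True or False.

zugzwang((4,0), O) = False

[(4,0)] O move#1: h0:-1:-1/(3,0), h0:-2:-1/(2,0), h0:-3:-1/(1,0), h0:-4:+1/(0,0)*
[(0,0)] end (terminal -1, X#2); searched (4,0) to 7
pass branch (X moves first from the same position):
  | [(4,0)] X move#1: h0:-1:-1/(3,0), h0:-2:-1/(2,0), h0:-3:-1/(1,0), h0:-4:+1/(0,0)*
  | [(0,0)] end (terminal -1, O#2); searched (4,0) to 7
O moving scores +1; O passing scores -1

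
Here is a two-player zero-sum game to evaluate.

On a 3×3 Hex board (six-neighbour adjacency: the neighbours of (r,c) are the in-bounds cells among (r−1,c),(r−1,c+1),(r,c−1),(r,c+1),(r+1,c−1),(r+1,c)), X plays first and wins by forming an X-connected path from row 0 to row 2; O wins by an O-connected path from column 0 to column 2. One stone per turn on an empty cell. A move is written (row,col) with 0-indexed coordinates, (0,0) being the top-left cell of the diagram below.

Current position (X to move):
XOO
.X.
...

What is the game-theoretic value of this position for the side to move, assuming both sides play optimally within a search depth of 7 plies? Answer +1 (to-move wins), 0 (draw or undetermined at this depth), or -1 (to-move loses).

[XOO/.X./...] X move#1: (1,0):+1/XOO/XX./...*, (1,2):-1/XOO/.XX/..., (2,0):-1/XOO/.X./X.., (2,1):-1/XOO/.X./.X., (2,2):-1/XOO/.X./..X
[XOO/XX./...] O move#2: (1,2):-1/XOO/XXO/...*, (2,0):-1/XOO/XX./O.., (2,1):-1/XOO/XX./.O., (2,2):-1/XOO/XX./..O
[XOO/XXO/...] X move#3: (2,0):+1/XOO/XXO/X..*, (2,1):+1/XOO/XXO/.X., (2,2):+1/XOO/XXO/..X
[XOO/XXO/X..] end (terminal -1, O#4); searched XOO/.X./... to 7

value(XOO/.X./..., X) = +1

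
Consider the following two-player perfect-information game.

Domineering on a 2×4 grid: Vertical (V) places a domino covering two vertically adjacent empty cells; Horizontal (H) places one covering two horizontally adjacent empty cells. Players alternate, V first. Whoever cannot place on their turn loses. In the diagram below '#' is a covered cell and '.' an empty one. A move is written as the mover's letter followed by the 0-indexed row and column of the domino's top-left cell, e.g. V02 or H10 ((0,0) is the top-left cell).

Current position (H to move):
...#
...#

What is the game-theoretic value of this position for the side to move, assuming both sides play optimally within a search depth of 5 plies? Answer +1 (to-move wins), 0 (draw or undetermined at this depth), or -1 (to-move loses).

[...#/...#] H move#1: H00:+1/##.#/...#*, H01:+1/.###/...#, H10:+1/...#/##.#, H11:+1/...#/.###
[##.#/...#] V move#2: V02:-1/####/..##*
[####/..##] H move#3: H10:+1/####/####*
[####/####] end (terminal -1, V#4); searched ...#/...# to 5

value(...#/...#, H) = +1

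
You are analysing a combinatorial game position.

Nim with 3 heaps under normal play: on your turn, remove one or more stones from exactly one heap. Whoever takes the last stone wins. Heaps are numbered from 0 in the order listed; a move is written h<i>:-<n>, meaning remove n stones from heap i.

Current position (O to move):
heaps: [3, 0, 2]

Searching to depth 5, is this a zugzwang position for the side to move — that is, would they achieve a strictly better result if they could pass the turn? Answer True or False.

[(3,0,2)] O move#1: h0:-1:+1/(2,0,2)*, h0:-2:-1/(1,0,2), h0:-3:-1/(0,0,2), h2:-1:-1/(3,0,1), h2:-2:-1/(3,0,0)
[(2,0,2)] X move#2: h0:-1:-1/(1,0,2)*, h0:-2:-1/(0,0,2), h2:-1:-1/(2,0,1), h2:-2:-1/(2,0,0)
[(1,0,2)] O move#3: h0:-1:-1/(0,0,2), h2:-1:+1/(1,0,1)*, h2:-2:-1/(1,0,0)
[(1,0,1)] X move#4: h0:-1:-1/(0,0,1)*, h2:-1:-1/(1,0,0)
[(0,0,1)] O move#5: h2:-1:+1/(0,0,0)*
[(0,0,0)] end (terminal -1, X#6); searched (3,0,2) to 5
suppose O passes — search the same position with X to move:
pass> [(3,0,2)] X move#1: h0:-1:+1/(2,0,2)*, h0:-2:-1/(1,0,2), h0:-3:-1/(0,0,2), h2:-1:-1/(3,0,1), h2:-2:-1/(3,0,0)
pass> [(2,0,2)] O move#2: h0:-1:-1/(1,0,2)*, h0:-2:-1/(0,0,2), h2:-1:-1/(2,0,1), h2:-2:-1/(2,0,0)
pass> [(1,0,2)] X move#3: h0:-1:-1/(0,0,2), h2:-1:+1/(1,0,1)*, h2:-2:-1/(1,0,0)
pass> [(1,0,1)] O move#4: h0:-1:-1/(0,0,1)*, h2:-1:-1/(1,0,0)
pass> [(0,0,1)] X move#5: h2:-1:+1/(0,0,0)*
pass> [(0,0,0)] end (terminal -1, O#6); searched (3,0,2) to 5
for O: play +1, pass -1

zugzwang((3,0,2), O) = False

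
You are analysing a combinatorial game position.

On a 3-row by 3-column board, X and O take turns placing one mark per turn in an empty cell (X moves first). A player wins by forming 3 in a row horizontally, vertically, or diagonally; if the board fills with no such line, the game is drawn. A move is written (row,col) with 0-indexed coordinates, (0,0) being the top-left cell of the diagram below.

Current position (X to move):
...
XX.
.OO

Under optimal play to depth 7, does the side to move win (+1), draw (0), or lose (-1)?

value(.../XX./.OO, X) = +1

p1 X@[.../XX./.OO]: (0,0)[X../XX./.OO]-1 (0,1)[.X./XX./.OO]-1 (0,2)[..X/XX./.OO]-1 (1,2)[.../XXX/.OO]+1* (2,0)[.../XX./XOO]+1
p2 O@[.../XXX/.OO] terminal -1; root [.../XX./.OO] d7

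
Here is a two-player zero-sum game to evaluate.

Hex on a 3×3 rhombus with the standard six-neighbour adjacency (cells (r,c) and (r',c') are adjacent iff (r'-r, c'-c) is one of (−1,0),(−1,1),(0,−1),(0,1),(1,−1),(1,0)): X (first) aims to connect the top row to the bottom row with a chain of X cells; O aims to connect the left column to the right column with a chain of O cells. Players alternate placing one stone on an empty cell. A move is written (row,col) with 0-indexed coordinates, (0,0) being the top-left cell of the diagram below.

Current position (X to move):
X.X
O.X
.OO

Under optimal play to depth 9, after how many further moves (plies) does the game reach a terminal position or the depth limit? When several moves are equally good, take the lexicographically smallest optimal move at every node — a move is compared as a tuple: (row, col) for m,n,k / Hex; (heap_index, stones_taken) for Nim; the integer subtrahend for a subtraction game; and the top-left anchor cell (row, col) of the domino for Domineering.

[X.X/O.X/.OO] X move#1: (0,1):-1/XXX/O.X/.OO*, (1,1):-1/X.X/OXX/.OO, (2,0):-1/X.X/O.X/XOO
[XXX/O.X/.OO] O move#2: (1,1):+1/XXX/OOX/.OO*, (2,0):+1/XXX/O.X/OOO
[XXX/OOX/.OO] end (terminal -1, X#3); searched X.X/O.X/.OO to 9

PV length from [X.X/O.X/.OO]: 2 plies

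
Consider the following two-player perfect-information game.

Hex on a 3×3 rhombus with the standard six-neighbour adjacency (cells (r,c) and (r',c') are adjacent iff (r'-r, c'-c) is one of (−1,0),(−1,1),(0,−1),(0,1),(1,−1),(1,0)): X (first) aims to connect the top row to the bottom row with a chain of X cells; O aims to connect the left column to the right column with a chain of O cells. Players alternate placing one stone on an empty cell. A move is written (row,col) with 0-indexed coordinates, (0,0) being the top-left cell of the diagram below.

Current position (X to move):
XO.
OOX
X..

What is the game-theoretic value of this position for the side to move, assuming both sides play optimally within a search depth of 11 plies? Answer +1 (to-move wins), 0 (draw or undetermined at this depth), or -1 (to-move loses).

[XO./OOX/X..] X move#1: (0,2):+1/XOX/OOX/X..*, (2,1):-1/XO./OOX/XX., (2,2):-1/XO./OOX/X.X
[XOX/OOX/X..] O move#2: (2,1):-1/XOX/OOX/XO.*, (2,2):-1/XOX/OOX/X.O
[XOX/OOX/XO.] X move#3: (2,2):+1/XOX/OOX/XOX*
[XOX/OOX/XOX] end (terminal -1, O#4); searched XO./OOX/X.. to 11

value(XO./OOX/X.., X) = +1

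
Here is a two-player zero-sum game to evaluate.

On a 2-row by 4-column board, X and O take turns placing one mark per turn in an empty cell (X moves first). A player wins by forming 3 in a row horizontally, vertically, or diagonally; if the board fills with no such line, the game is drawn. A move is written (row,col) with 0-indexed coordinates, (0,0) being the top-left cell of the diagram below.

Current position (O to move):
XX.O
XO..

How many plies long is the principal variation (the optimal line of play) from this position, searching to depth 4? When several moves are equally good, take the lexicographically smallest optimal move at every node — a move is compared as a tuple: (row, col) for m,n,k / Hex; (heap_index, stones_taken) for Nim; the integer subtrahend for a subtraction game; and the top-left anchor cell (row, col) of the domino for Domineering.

p1 O@[XX.O/XO..]: (0,2)[XXOO/XO..]+0* (1,2)[XX.O/XOO.]-1 (1,3)[XX.O/XO.O]-1
p2 X@[XXOO/XO..]: (1,2)[XXOO/XOX.]+0* (1,3)[XXOO/XO.X]+0
p3 O@[XXOO/XOX.]: (1,3)[XXOO/XOXO]+0*
p4 X@[XXOO/XOXO] terminal +0; root [XX.O/XO..] d4

PV length from [XX.O/XO..]: 3 plies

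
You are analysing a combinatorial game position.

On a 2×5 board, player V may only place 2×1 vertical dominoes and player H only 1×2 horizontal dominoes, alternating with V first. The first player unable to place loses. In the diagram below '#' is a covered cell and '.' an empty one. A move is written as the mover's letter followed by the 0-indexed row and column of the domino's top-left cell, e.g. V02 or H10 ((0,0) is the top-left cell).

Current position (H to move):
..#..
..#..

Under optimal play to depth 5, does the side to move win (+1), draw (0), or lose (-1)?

ply 1, H at ..#../..#.. | H00=-1→###../..#..*; H03=-1→..###/..#..; H10=-1→..#../###..; H13=-1→..#../..###
ply 2, V at ###../..#.. | V03=+1→####./..##.*; V04=+1→###.#/..#.#
ply 3, H at ####./..##. | H10=-1→####./####.*
ply 4, V at ####./####. | V04=+1→#####/#####*
ply 5: #####/##### is terminal -1 (H); from ..#../..#.. depth 5

value(..#../..#.., H) = -1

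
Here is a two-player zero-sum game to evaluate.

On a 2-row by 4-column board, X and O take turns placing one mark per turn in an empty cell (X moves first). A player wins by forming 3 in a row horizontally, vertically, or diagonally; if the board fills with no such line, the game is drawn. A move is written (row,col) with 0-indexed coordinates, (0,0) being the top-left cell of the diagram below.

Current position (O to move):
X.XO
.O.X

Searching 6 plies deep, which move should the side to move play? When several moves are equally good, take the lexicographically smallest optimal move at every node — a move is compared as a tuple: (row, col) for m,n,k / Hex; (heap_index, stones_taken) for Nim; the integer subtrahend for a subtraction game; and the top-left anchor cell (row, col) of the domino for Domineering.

ply 1, O at X.XO/.O.X | (0,1)=+0→XOXO/.O.X*; (1,0)=-1→X.XO/OO.X; (1,2)=-1→X.XO/.OOX
ply 2, X at XOXO/.O.X | (1,0)=+0→XOXO/XO.X*; (1,2)=+0→XOXO/.OXX
ply 3, O at XOXO/XO.X | (1,2)=+0→XOXO/XOOX*
ply 4: XOXO/XOOX is terminal +0 (X); from X.XO/.O.X depth 6

O's best at [X.XO/.O.X]: (0,1)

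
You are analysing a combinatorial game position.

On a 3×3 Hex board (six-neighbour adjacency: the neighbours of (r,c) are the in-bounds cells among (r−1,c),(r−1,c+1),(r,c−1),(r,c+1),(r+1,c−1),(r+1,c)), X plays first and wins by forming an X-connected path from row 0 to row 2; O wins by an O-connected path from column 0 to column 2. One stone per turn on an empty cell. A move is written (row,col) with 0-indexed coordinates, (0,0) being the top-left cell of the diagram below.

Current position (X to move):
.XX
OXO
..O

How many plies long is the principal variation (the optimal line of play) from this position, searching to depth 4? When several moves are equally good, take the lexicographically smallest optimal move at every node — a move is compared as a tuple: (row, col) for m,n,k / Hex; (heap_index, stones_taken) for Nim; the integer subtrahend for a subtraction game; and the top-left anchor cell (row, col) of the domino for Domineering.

PV length from [.XX/OXO/..O]: 3 plies

p1 X@[.XX/OXO/..O]: (0,0)[XXX/OXO/..O]+1* (2,0)[.XX/OXO/X.O]+1 (2,1)[.XX/OXO/.XO]+1
p2 O@[XXX/OXO/..O]: (2,0)[XXX/OXO/O.O]-1* (2,1)[XXX/OXO/.OO]-1
p3 X@[XXX/OXO/O.O]: (2,1)[XXX/OXO/OXO]+1*
p4 O@[XXX/OXO/OXO] terminal -1; root [.XX/OXO/..O] d4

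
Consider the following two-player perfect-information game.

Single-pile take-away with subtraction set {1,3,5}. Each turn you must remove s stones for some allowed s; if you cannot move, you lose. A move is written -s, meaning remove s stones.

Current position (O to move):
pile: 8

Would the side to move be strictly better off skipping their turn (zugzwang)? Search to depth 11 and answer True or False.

zugzwang(8, O) = True

[8] O move#1: -1:-1/7*, -3:-1/5, -5:-1/3
[7] X move#2: -1:+1/6*, -3:+1/4, -5:+1/2
[6] O move#3: -1:-1/5*, -3:-1/3, -5:-1/1
[5] X move#4: -1:+1/4*, -3:+1/2, -5:+1/0
[4] O move#5: -1:-1/3*, -3:-1/1
[3] X move#6: -1:+1/2*, -3:+1/0
[2] O move#7: -1:-1/1*
[1] X move#8: -1:+1/0*
[0] end (terminal -1, O#9); searched 8 to 11
suppose O passes — search the same position with X to move:
pass> [8] X move#1: -1:-1/7*, -3:-1/5, -5:-1/3
pass> [7] O move#2: -1:+1/6*, -3:+1/4, -5:+1/2
pass> [6] X move#3: -1:-1/5*, -3:-1/3, -5:-1/1
pass> [5] O move#4: -1:+1/4*, -3:+1/2, -5:+1/0
pass> [4] X move#5: -1:-1/3*, -3:-1/1
pass> [3] O move#6: -1:+1/2*, -3:+1/0
pass> [2] X move#7: -1:-1/1*
pass> [1] O move#8: -1:+1/0*
pass> [0] end (terminal -1, X#9); searched 8 to 11
for O: play -1, pass +1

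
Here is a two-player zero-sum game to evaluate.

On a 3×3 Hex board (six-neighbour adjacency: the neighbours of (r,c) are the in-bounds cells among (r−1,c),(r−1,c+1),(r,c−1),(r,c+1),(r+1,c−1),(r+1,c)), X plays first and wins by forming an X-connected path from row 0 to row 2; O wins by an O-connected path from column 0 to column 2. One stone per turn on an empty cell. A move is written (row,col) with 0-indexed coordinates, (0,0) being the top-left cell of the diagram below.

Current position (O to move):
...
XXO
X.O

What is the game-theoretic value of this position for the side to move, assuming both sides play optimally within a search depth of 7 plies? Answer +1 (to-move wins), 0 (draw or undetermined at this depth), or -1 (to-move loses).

value(.../XXO/X.O, O) = -1

[.../XXO/X.O] O move#1: (0,0):-1/O../XXO/X.O*, (0,1):-1/.O./XXO/X.O, (0,2):-1/..O/XXO/X.O, (2,1):-1/.../XXO/XOO
[O../XXO/X.O] X move#2: (0,1):+1/OX./XXO/X.O*, (0,2):+1/O.X/XXO/X.O, (2,1):+1/O../XXO/XXO
[OX./XXO/X.O] end (terminal -1, O#3); searched .../XXO/X.O to 7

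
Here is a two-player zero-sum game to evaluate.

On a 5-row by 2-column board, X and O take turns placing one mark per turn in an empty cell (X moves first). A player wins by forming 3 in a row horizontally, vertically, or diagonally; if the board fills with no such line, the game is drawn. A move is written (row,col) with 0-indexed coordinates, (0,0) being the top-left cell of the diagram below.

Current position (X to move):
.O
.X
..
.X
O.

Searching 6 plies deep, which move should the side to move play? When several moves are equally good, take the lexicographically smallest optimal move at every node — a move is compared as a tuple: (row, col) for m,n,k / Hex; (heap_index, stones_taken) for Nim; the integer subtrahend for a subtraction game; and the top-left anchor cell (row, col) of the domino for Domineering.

X's best at [.O/.X/../.X/O.]: (1,0)

ply 1, X at .O/.X/../.X/O. | (0,0)=+0→XO/.X/../.X/O.; (1,0)=+1→.O/XX/../.X/O.*; (2,0)=+1→.O/.X/X./.X/O.; (2,1)=+1→.O/.X/.X/.X/O.; (3,0)=+0→.O/.X/../XX/O.; (4,1)=+0→.O/.X/../.X/OX
ply 2, O at .O/XX/../.X/O. | (0,0)=-1→OO/XX/../.X/O.*; (2,0)=-1→.O/XX/O./.X/O.; (2,1)=-1→.O/XX/.O/.X/O.; (3,0)=-1→.O/XX/../OX/O.; (4,1)=-1→.O/XX/../.X/OO
ply 3, X at OO/XX/../.X/O. | (2,0)=+1→OO/XX/X./.X/O.*; (2,1)=+1→OO/XX/.X/.X/O.; (3,0)=+1→OO/XX/../XX/O.; (4,1)=+0→OO/XX/../.X/OX
ply 4, O at OO/XX/X./.X/O. | (2,1)=-1→OO/XX/XO/.X/O.*; (3,0)=-1→OO/XX/X./OX/O.; (4,1)=-1→OO/XX/X./.X/OO
ply 5, X at OO/XX/XO/.X/O. | (3,0)=+1→OO/XX/XO/XX/O.*; (4,1)=+0→OO/XX/XO/.X/OX
ply 6: OO/XX/XO/XX/O. is terminal -1 (O); from .O/.X/../.X/O. depth 6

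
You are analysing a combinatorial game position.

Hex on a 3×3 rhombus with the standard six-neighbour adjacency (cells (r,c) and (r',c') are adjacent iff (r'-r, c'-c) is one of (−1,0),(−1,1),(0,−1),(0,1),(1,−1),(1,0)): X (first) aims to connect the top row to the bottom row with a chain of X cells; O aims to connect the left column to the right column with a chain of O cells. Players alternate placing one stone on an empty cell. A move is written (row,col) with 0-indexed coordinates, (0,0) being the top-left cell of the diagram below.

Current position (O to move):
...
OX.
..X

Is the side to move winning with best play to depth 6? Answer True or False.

p1 O@[.../OX./..X]: (0,0)[O../OX./..X]-1* (0,1)[.O./OX./..X]-1 (0,2)[..O/OX./..X]-1 (1,2)[.../OXO/..X]-1 (2,0)[.../OX./O.X]-1 (2,1)[.../OX./.OX]-1
p2 X@[O../OX./..X]: (0,1)[OX./OX./..X]+1* (0,2)[O.X/OX./..X]+1 (1,2)[O../OXX/..X]+1 (2,0)[O../OX./X.X]+1 (2,1)[O../OX./.XX]+1
p3 O@[OX./OX./..X]: (0,2)[OXO/OX./..X]-1* (1,2)[OX./OXO/..X]-1 (2,0)[OX./OX./O.X]-1 (2,1)[OX./OX./.OX]-1
p4 X@[OXO/OX./..X]: (1,2)[OXO/OXX/..X]+1* (2,0)[OXO/OX./X.X]+1 (2,1)[OXO/OX./.XX]+1
p5 O@[OXO/OXX/..X] terminal -1; root [.../OX./..X] d6

O winning at [.../OX./..X]: False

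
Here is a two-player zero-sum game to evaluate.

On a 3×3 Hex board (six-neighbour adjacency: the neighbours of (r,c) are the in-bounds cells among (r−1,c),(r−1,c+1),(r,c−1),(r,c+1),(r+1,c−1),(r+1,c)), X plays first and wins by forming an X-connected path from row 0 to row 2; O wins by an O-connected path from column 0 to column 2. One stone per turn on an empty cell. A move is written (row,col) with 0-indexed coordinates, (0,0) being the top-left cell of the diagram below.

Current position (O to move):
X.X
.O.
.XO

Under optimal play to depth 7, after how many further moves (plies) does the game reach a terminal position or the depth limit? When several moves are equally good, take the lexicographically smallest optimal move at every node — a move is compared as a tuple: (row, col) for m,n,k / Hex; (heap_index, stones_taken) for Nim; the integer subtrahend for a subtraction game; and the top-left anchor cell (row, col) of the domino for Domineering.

ply 1, O at X.X/.O./.XO | (0,1)=-1→XOX/.O./.XO; (1,0)=-1→X.X/OO./.XO; (1,2)=+1→X.X/.OO/.XO*; (2,0)=-1→X.X/.O./OXO
ply 2, X at X.X/.OO/.XO | (0,1)=-1→XXX/.OO/.XO*; (1,0)=-1→X.X/XOO/.XO; (2,0)=-1→X.X/.OO/XXO
ply 3, O at XXX/.OO/.XO | (1,0)=+1→XXX/OOO/.XO*; (2,0)=+1→XXX/.OO/OXO
ply 4: XXX/OOO/.XO is terminal -1 (X); from X.X/.O./.XO depth 7

PV length from [X.X/.O./.XO]: 3 plies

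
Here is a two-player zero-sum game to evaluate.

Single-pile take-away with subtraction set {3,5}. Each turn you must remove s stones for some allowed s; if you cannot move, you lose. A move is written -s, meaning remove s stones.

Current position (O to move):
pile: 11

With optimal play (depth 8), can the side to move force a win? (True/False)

ply 1, O at 11 | -3=+1→8*; -5=-1→6
ply 2, X at 8 | -3=-1→5*; -5=-1→3
ply 3, O at 5 | -3=+1→2*; -5=+1→0
ply 4: 2 is terminal -1 (X); from 11 depth 8

O winning at [11]: True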